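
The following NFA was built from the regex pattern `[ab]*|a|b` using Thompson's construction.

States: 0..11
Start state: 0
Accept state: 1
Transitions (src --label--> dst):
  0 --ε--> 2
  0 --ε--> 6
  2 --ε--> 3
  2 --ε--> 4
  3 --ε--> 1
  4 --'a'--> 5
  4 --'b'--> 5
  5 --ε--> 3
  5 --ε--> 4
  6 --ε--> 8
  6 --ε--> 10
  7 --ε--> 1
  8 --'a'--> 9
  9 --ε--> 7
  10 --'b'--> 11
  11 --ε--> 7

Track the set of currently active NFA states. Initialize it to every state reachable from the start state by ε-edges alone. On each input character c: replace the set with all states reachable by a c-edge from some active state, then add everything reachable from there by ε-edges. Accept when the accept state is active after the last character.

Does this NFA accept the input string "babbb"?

S₀ = ε-closure({0}) = {0,1,2,3,4,6,8,10}
'b' @ 1: {1,3,4,5,7,11}  (accept∈set)
'a' @ 2: {1,3,4,5}  (accept∈set)
'b' @ 3: {1,3,4,5}  (accept∈set)
'b' @ 4: {1,3,4,5}  (accept∈set)
'b' @ 5: {1,3,4,5}  (accept∈set)
end set {1,3,4,5} — state 1 in

Answer: ACCEPT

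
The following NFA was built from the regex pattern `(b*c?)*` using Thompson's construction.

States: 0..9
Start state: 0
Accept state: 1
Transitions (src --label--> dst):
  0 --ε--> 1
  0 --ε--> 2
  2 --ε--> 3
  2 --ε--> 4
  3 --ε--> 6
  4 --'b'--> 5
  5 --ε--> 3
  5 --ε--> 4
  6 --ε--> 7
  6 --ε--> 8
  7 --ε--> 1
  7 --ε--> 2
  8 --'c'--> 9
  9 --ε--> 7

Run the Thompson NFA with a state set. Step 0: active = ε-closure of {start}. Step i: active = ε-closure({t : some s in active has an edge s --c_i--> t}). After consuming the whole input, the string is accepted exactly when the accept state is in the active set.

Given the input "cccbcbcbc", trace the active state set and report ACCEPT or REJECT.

initial (ε-close {0}): {0,1,2,3,4,6,7,8}
'c' @ 1: {1,2,3,4,6,7,8,9}  (accept∈set)
'c' @ 2: {1,2,3,4,6,7,8,9}  (accept∈set)
'c' @ 3: {1,2,3,4,6,7,8,9}  (accept∈set)
'b' @ 4: {1,2,3,4,5,6,7,8}  (accept∈set)
'c' @ 5: {1,2,3,4,6,7,8,9}  (accept∈set)
'b' @ 6: {1,2,3,4,5,6,7,8}  (accept∈set)
'c' @ 7: {1,2,3,4,6,7,8,9}  (accept∈set)
'b' @ 8: {1,2,3,4,5,6,7,8}  (accept∈set)
'c' @ 9: {1,2,3,4,6,7,8,9}  (accept∈set)
after full input: {1,2,3,4,6,7,8,9}  (accept=1 in)

Answer: ACCEPT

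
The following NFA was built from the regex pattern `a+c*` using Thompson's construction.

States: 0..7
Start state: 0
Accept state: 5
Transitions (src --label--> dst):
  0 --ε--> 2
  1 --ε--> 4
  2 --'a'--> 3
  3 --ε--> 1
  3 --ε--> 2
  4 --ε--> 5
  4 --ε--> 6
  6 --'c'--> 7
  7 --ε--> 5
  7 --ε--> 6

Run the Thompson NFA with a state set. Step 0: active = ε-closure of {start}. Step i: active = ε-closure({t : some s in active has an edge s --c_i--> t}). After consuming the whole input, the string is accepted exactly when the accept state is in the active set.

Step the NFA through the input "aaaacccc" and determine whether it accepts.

Answer: ACCEPT

Steps:
start: ε-closure({0}) = {0,2}
'a' @ 1: {1,2,3,4,5,6}  ✓accept
'a' @ 2: {1,2,3,4,5,6}  ✓accept
'a' @ 3: {1,2,3,4,5,6}  ✓accept
'a' @ 4: {1,2,3,4,5,6}  ✓accept
'c' @ 5: {5,6,7}  ✓accept
'c' @ 6: {5,6,7}  ✓accept
'c' @ 7: {5,6,7}  ✓accept
'c' @ 8: {5,6,7}  ✓accept
final: {5,6,7}; accept 5 in set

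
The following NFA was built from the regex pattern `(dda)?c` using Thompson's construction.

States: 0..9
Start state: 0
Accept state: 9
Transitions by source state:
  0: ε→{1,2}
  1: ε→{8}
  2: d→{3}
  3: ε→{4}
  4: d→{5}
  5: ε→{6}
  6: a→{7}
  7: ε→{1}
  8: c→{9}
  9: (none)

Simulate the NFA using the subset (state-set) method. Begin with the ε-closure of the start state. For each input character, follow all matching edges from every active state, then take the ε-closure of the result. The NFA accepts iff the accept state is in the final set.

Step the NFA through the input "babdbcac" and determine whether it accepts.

initial (ε-close {0}): {0,1,2,8}
'b' @ 1: {}  — state set empty
rest 'abdbcac' ignored (set empty)
end set {} — state 9 not in

Answer: REJECT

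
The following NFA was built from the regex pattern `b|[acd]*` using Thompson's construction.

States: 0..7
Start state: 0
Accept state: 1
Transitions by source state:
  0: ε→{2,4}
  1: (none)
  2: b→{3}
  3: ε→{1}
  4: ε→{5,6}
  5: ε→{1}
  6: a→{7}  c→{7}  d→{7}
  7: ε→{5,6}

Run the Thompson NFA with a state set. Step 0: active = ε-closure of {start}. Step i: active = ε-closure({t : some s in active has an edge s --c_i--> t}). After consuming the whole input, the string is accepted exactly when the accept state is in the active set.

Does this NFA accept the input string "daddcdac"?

initial (ε-close {0}): {0,1,2,4,5,6}
'd' @ 1: {1,5,6,7}  ✓accept
'a' @ 2: {1,5,6,7}  ✓accept
'd' @ 3: {1,5,6,7}  ✓accept
'd' @ 4: {1,5,6,7}  ✓accept
'c' @ 5: {1,5,6,7}  ✓accept
'd' @ 6: {1,5,6,7}  ✓accept
'a' @ 7: {1,5,6,7}  ✓accept
'c' @ 8: {1,5,6,7}  ✓accept
after full input: {1,5,6,7}  (accept=1 in)

Answer: ACCEPT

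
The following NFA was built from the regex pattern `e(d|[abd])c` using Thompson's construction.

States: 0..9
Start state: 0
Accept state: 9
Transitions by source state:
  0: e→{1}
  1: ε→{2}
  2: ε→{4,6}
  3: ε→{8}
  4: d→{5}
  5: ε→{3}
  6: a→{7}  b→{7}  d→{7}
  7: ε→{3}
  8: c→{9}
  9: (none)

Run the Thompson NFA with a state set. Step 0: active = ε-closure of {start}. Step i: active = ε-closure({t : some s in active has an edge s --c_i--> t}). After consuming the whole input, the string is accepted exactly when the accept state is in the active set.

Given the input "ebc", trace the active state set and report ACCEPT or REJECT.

Answer: ACCEPT

Steps:
start: ε-closure({0}) = {0}
'e' @ 1: {1,2,4,6}
'b' @ 2: {3,7,8}
'c' @ 3: {9}  (accept∈set)
after full input: {9}  (accept=9 in)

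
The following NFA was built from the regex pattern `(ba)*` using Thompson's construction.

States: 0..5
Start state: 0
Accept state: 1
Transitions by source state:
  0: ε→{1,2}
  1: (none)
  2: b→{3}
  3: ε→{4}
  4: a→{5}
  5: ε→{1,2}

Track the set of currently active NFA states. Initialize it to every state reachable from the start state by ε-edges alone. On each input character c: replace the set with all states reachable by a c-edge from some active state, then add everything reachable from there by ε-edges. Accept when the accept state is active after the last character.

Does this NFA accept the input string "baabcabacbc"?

Answer: REJECT

Derivation:
start: ε-closure({0}) = {0,1,2}
'b' @ 1: {3,4}
'a' @ 2: {1,2,5}  [accepting]
'a' @ 3: {}  — dead — no transitions
rest 'bcabacbc' ignored (set empty)
after full input: {}  (accept=1 not in)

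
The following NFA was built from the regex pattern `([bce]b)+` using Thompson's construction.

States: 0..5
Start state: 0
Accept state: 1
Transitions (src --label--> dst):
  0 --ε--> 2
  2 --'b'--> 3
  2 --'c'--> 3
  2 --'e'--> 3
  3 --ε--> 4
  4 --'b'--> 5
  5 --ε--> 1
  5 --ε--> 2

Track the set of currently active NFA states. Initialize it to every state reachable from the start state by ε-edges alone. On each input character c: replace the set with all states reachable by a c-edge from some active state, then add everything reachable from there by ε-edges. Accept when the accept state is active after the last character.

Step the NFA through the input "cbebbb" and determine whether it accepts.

Answer: ACCEPT

Steps:
start: ε-closure({0}) = {0,2}
'c' @ 1: {3,4}
'b' @ 2: {1,2,5}  ✓accept
'e' @ 3: {3,4}
'b' @ 4: {1,2,5}  ✓accept
'b' @ 5: {3,4}
'b' @ 6: {1,2,5}  ✓accept
end set {1,2,5} — state 1 in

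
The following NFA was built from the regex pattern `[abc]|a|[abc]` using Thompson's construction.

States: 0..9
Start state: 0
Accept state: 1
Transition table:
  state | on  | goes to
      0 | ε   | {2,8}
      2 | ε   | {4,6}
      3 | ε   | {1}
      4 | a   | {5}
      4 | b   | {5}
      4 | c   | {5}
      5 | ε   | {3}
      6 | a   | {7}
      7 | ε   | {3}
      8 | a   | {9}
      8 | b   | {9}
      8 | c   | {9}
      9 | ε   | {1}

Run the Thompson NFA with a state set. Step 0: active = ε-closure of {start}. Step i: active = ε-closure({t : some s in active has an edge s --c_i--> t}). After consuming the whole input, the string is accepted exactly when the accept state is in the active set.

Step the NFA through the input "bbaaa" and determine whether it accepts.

Answer: REJECT

Derivation:
S₀ = ε-closure({0}) = {0,2,4,6,8}
'b' @ 1: {1,3,5,9}  (accept∈set)
'b' @ 2: {}  — dead — no transitions
rest 'aaa' ignored (set empty)
after full input: {}  (accept=1 not in)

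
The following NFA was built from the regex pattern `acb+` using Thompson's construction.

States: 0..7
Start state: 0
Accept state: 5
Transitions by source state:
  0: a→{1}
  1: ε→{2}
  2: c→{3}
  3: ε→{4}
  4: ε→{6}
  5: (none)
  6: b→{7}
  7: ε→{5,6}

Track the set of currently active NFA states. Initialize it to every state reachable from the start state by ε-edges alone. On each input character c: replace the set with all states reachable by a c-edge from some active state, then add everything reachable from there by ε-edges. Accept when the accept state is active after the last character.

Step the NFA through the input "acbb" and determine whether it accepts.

start: ε-closure({0}) = {0}
'a' @ 1: {1,2}
'c' @ 2: {3,4,6}
'b' @ 3: {5,6,7}  [accepting]
'b' @ 4: {5,6,7}  [accepting]
final: {5,6,7}; accept 5 in set

Answer: ACCEPT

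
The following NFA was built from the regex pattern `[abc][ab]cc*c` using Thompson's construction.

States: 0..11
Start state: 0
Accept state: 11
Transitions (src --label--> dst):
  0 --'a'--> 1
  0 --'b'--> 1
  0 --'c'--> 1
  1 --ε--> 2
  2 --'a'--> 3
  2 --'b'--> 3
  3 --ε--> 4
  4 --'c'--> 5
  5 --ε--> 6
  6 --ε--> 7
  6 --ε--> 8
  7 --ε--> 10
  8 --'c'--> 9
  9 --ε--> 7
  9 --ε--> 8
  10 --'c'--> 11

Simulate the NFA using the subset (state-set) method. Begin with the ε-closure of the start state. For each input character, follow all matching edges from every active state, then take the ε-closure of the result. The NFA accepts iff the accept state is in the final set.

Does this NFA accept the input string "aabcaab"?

Answer: REJECT

Steps:
S₀ = ε-closure({0}) = {0}
'a' @ 1: {1,2}
'a' @ 2: {3,4}
'b' @ 3: {}  — state set empty
rest 'caab' ignored (set empty)
after full input: {}  (accept=11 not in)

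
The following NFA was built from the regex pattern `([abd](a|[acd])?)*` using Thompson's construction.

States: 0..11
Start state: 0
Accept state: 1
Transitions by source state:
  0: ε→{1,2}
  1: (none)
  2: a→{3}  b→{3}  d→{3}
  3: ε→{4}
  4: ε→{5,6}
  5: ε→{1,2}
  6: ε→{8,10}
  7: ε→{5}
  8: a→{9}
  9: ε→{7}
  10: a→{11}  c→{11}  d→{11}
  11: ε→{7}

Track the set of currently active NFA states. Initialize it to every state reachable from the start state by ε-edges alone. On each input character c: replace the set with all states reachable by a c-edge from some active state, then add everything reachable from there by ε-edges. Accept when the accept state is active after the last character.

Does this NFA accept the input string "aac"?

start: ε-closure({0}) = {0,1,2}
'a' @ 1: {1,2,3,4,5,6,8,10}  ✓accept
'a' @ 2: {1,2,3,4,5,6,7,8,9,10,11}  ✓accept
'c' @ 3: {1,2,5,7,11}  ✓accept
end set {1,2,5,7,11} — state 1 in

Answer: ACCEPT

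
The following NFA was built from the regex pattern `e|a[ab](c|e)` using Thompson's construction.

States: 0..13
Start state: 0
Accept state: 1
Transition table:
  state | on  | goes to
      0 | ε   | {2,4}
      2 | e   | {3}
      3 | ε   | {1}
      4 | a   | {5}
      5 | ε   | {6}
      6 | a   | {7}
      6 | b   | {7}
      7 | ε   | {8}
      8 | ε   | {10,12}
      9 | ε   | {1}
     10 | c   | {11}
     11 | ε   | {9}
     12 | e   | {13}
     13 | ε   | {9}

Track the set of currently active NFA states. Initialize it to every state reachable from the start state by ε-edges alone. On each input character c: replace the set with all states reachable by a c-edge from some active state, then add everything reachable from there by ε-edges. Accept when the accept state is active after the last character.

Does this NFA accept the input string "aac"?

Answer: ACCEPT

Trace:
S₀ = ε-closure({0}) = {0,2,4}
'a' @ 1: {5,6}
'a' @ 2: {7,8,10,12}
'c' @ 3: {1,9,11}  [accepting]
after full input: {1,9,11}  (accept=1 in)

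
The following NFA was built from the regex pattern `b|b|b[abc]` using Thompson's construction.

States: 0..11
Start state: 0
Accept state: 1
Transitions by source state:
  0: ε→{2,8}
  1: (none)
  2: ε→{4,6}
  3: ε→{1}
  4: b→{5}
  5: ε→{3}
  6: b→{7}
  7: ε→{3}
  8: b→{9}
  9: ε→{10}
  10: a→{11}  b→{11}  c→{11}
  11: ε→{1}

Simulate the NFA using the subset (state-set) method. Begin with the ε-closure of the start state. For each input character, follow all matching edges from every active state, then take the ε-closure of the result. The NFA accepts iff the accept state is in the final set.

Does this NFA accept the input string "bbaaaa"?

Answer: REJECT

Derivation:
initial (ε-close {0}): {0,2,4,6,8}
'b' @ 1: {1,3,5,7,9,10}  [accepting]
'b' @ 2: {1,11}  [accepting]
'a' @ 3: {}  — state set empty
rest 'aaa' ignored (set empty)
after full input: {}  (accept=1 not in)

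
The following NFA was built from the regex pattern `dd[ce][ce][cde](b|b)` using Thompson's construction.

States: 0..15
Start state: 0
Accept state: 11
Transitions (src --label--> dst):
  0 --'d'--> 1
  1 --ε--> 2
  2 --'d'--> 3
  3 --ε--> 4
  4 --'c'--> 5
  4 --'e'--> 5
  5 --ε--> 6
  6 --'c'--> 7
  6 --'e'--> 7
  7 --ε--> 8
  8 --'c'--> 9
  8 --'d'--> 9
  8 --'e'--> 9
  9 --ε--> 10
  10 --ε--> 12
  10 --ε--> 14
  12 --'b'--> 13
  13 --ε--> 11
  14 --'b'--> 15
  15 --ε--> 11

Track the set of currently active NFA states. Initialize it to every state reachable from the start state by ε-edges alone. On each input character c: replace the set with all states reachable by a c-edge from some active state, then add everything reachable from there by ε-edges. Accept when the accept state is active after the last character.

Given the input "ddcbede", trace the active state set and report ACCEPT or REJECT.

Answer: REJECT

Trace:
initial (ε-close {0}): {0}
'd' @ 1: {1,2}
'd' @ 2: {3,4}
'c' @ 3: {5,6}
'b' @ 4: {}  — state set empty
rest 'ede' ignored (set empty)
end set {} — state 11 not in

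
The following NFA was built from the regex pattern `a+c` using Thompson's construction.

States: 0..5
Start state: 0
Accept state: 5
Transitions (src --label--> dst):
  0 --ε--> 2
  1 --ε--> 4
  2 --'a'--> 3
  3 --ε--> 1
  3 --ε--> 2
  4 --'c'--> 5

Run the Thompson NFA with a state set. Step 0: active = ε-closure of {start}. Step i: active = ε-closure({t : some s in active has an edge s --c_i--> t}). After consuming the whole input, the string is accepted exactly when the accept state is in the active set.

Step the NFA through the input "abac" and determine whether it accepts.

Answer: REJECT

Derivation:
initial (ε-close {0}): {0,2}
'a' @ 1: {1,2,3,4}
'b' @ 2: {}  — dead — no transitions
rest 'ac' ignored (set empty)
final: {}; accept 5 not in set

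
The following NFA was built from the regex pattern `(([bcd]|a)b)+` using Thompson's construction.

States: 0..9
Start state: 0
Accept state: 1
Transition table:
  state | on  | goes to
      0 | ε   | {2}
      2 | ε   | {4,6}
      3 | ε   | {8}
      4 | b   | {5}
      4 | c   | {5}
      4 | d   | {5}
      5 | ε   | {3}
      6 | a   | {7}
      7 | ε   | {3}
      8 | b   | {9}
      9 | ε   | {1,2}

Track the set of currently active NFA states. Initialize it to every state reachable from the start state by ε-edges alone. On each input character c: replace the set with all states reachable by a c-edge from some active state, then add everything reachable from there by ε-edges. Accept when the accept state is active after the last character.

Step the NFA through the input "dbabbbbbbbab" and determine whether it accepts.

start: ε-closure({0}) = {0,2,4,6}
'd' @ 1: {3,5,8}
'b' @ 2: {1,2,4,6,9}  (accept∈set)
'a' @ 3: {3,7,8}
'b' @ 4: {1,2,4,6,9}  (accept∈set)
'b' @ 5: {3,5,8}
'b' @ 6: {1,2,4,6,9}  (accept∈set)
'b' @ 7: {3,5,8}
'b' @ 8: {1,2,4,6,9}  (accept∈set)
'b' @ 9: {3,5,8}
'b' @ 10: {1,2,4,6,9}  (accept∈set)
'a' @ 11: {3,7,8}
'b' @ 12: {1,2,4,6,9}  (accept∈set)
after full input: {1,2,4,6,9}  (accept=1 in)

Answer: ACCEPT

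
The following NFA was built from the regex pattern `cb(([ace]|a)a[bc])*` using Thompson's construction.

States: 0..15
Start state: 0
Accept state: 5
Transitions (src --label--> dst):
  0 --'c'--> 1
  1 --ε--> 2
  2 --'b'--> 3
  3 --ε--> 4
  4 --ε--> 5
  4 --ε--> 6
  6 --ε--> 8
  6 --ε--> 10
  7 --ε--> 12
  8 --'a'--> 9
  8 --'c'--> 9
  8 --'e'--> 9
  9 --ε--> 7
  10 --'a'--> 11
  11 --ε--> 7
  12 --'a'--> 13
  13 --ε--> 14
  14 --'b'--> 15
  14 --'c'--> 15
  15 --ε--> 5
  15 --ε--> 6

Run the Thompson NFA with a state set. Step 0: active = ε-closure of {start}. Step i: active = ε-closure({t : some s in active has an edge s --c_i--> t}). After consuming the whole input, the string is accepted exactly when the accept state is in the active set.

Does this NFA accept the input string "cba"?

Answer: REJECT

Steps:
initial (ε-close {0}): {0}
'c' @ 1: {1,2}
'b' @ 2: {3,4,5,6,8,10}  ✓accept
'a' @ 3: {7,9,11,12}
after full input: {7,9,11,12}  (accept=5 not in)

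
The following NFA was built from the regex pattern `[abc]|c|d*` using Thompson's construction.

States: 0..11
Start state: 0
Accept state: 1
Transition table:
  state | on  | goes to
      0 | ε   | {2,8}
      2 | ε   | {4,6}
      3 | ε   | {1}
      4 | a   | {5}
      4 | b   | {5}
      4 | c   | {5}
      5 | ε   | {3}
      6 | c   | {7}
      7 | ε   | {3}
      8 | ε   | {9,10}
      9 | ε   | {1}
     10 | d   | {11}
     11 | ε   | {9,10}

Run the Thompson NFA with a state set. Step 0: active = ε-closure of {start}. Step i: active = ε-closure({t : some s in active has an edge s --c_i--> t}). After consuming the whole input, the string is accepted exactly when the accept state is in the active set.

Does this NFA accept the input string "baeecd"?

initial (ε-close {0}): {0,1,2,4,6,8,9,10}
'b' @ 1: {1,3,5}  [accepting]
'a' @ 2: {}  — state set empty
rest 'eecd' ignored (set empty)
final: {}; accept 1 not in set

Answer: REJECT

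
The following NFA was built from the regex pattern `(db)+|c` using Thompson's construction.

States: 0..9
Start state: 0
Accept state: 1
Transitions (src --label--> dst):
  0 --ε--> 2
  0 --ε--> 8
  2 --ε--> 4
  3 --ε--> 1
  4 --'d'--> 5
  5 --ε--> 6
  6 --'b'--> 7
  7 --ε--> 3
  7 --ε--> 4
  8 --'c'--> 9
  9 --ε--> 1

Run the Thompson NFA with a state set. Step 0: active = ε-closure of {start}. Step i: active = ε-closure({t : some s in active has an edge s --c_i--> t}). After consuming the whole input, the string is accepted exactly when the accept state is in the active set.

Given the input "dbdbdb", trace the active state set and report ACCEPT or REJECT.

Answer: ACCEPT

Trace:
start: ε-closure({0}) = {0,2,4,8}
'd' @ 1: {5,6}
'b' @ 2: {1,3,4,7}  (accept∈set)
'd' @ 3: {5,6}
'b' @ 4: {1,3,4,7}  (accept∈set)
'd' @ 5: {5,6}
'b' @ 6: {1,3,4,7}  (accept∈set)
after full input: {1,3,4,7}  (accept=1 in)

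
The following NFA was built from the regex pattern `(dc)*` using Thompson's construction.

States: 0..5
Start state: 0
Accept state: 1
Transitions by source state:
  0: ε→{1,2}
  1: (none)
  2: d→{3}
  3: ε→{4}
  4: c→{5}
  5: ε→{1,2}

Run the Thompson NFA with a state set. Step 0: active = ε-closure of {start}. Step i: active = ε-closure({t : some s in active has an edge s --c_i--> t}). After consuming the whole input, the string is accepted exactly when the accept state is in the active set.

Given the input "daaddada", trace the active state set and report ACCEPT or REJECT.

Answer: REJECT

Derivation:
initial (ε-close {0}): {0,1,2}
'd' @ 1: {3,4}
'a' @ 2: {}  — dead — no transitions
rest 'addada' ignored (set empty)
end set {} — state 1 not in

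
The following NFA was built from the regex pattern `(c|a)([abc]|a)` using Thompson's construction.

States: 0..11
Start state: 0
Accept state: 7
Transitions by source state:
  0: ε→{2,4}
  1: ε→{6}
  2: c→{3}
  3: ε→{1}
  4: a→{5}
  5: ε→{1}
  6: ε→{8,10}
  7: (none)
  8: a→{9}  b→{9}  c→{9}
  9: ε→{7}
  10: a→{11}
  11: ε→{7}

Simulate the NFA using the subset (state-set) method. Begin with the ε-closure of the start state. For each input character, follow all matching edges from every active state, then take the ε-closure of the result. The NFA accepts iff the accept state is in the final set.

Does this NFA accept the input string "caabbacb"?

initial (ε-close {0}): {0,2,4}
'c' @ 1: {1,3,6,8,10}
'a' @ 2: {7,9,11}  ✓accept
'a' @ 3: {}  — no active states
rest 'bbacb' ignored (set empty)
final: {}; accept 7 not in set

Answer: REJECT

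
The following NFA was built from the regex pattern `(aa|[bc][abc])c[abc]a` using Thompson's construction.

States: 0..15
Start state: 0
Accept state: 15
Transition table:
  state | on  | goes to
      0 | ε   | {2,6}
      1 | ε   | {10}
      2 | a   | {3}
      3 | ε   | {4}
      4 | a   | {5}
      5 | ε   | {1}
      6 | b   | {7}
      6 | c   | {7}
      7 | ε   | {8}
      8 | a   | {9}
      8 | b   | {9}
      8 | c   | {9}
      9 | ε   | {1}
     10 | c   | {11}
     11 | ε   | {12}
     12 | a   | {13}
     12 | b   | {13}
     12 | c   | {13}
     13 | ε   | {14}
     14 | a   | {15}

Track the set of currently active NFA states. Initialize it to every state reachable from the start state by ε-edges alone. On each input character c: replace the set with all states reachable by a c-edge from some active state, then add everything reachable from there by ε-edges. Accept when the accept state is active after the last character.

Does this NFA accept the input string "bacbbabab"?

Answer: REJECT

Derivation:
S₀ = ε-closure({0}) = {0,2,6}
'b' @ 1: {7,8}
'a' @ 2: {1,9,10}
'c' @ 3: {11,12}
'b' @ 4: {13,14}
'b' @ 5: {}  — dead — no transitions
rest 'abab' ignored (set empty)
after full input: {}  (accept=15 not in)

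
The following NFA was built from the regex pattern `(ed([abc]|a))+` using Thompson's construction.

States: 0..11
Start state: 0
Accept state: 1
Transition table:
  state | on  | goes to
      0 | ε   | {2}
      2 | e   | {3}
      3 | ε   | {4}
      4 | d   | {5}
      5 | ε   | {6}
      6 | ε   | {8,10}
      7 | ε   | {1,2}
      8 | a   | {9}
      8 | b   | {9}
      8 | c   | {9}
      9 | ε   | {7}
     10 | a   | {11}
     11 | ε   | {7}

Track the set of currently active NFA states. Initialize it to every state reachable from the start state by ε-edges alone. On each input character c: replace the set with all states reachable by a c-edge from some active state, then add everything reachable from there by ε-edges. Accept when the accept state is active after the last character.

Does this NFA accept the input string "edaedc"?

Answer: ACCEPT

Trace:
S₀ = ε-closure({0}) = {0,2}
'e' @ 1: {3,4}
'd' @ 2: {5,6,8,10}
'a' @ 3: {1,2,7,9,11}  ✓accept
'e' @ 4: {3,4}
'd' @ 5: {5,6,8,10}
'c' @ 6: {1,2,7,9}  ✓accept
after full input: {1,2,7,9}  (accept=1 in)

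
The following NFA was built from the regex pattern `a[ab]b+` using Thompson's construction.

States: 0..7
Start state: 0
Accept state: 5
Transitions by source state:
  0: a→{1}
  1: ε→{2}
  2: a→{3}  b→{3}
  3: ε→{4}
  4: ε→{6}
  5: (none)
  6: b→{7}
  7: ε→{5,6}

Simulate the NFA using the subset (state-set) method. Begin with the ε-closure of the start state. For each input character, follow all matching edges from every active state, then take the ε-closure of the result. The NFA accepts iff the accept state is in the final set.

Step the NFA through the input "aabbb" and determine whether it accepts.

initial (ε-close {0}): {0}
'a' @ 1: {1,2}
'a' @ 2: {3,4,6}
'b' @ 3: {5,6,7}  [accepting]
'b' @ 4: {5,6,7}  [accepting]
'b' @ 5: {5,6,7}  [accepting]
end set {5,6,7} — state 5 in

Answer: ACCEPT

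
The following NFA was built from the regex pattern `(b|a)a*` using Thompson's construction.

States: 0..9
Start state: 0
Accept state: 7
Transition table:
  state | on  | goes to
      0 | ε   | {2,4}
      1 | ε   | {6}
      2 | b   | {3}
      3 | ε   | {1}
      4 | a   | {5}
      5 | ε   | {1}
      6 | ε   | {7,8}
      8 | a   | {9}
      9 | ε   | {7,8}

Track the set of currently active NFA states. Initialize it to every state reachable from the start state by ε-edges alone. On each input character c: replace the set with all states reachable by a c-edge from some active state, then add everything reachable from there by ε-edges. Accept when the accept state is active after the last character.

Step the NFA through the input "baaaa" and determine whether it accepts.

Answer: ACCEPT

Trace:
initial (ε-close {0}): {0,2,4}
'b' @ 1: {1,3,6,7,8}  [accepting]
'a' @ 2: {7,8,9}  [accepting]
'a' @ 3: {7,8,9}  [accepting]
'a' @ 4: {7,8,9}  [accepting]
'a' @ 5: {7,8,9}  [accepting]
end set {7,8,9} — state 7 in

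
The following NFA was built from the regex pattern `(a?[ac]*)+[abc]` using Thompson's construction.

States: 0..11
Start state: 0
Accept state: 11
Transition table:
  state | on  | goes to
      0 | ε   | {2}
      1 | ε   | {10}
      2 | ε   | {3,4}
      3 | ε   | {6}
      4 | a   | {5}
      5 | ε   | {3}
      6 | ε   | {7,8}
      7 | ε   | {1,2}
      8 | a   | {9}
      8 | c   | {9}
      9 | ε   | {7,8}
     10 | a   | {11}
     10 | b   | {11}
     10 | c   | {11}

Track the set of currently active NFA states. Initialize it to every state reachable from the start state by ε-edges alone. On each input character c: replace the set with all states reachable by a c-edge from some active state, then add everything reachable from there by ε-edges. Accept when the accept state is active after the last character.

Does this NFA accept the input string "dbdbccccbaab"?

Answer: REJECT

Trace:
initial (ε-close {0}): {0,1,2,3,4,6,7,8,10}
'd' @ 1: {}  — dead — no transitions
rest 'bdbccccbaab' ignored (set empty)
after full input: {}  (accept=11 not in)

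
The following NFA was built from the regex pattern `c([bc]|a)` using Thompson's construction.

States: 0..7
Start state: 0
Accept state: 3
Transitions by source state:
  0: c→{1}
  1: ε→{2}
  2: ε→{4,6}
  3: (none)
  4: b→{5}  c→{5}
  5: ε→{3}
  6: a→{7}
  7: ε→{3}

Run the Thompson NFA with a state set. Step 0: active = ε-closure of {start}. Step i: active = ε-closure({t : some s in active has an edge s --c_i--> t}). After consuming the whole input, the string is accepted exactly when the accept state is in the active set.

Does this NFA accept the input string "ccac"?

Answer: REJECT

Derivation:
initial (ε-close {0}): {0}
'c' @ 1: {1,2,4,6}
'c' @ 2: {3,5}  (accept∈set)
'a' @ 3: {}  — dead — no transitions
rest 'c' ignored (set empty)
final: {}; accept 3 not in set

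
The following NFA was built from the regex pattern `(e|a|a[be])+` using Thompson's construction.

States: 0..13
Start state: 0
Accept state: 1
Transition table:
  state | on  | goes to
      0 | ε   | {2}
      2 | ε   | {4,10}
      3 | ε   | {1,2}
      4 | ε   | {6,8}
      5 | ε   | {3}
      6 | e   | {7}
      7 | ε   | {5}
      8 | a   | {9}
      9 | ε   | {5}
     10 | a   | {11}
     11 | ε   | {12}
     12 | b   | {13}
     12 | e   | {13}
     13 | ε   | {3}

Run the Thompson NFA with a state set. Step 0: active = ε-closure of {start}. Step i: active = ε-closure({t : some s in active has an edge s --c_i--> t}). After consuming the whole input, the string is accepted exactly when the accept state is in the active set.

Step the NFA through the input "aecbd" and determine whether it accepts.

Answer: REJECT

Derivation:
initial (ε-close {0}): {0,2,4,6,8,10}
'a' @ 1: {1,2,3,4,5,6,8,9,10,11,12}  [accepting]
'e' @ 2: {1,2,3,4,5,6,7,8,10,13}  [accepting]
'c' @ 3: {}  — state set empty
rest 'bd' ignored (set empty)
after full input: {}  (accept=1 not in)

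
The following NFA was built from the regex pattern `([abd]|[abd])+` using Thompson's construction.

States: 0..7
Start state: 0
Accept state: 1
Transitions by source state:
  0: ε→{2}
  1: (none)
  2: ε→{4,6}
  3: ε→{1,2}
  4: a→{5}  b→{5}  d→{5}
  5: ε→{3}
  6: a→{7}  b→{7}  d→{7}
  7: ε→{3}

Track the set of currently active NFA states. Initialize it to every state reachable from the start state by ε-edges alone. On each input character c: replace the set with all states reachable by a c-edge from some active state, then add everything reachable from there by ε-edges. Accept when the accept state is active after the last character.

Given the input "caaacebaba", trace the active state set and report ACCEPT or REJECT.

Answer: REJECT

Derivation:
start: ε-closure({0}) = {0,2,4,6}
'c' @ 1: {}  — dead — no transitions
rest 'aaacebaba' ignored (set empty)
after full input: {}  (accept=1 not in)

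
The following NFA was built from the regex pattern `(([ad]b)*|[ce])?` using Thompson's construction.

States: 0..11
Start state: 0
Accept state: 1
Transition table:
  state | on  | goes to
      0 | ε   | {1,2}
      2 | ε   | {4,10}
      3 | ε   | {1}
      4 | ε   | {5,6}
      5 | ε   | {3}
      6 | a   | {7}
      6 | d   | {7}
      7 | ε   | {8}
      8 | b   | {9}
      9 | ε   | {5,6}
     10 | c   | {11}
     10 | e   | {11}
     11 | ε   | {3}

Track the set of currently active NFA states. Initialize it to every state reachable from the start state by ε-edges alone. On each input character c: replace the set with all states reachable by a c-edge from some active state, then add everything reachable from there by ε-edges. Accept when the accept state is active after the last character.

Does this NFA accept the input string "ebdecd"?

Answer: REJECT

Derivation:
start: ε-closure({0}) = {0,1,2,3,4,5,6,10}
'e' @ 1: {1,3,11}  (accept∈set)
'b' @ 2: {}  — no active states
rest 'decd' ignored (set empty)
end set {} — state 1 not in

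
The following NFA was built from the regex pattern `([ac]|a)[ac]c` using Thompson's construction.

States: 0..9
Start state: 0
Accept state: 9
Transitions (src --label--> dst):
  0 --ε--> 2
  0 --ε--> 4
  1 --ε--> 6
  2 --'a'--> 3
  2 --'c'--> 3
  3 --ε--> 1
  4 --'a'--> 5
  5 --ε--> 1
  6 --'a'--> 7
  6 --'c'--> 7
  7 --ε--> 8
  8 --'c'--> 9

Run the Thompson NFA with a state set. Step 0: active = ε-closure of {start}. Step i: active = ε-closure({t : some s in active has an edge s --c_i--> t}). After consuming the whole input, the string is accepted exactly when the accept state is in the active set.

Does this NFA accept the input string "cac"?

S₀ = ε-closure({0}) = {0,2,4}
'c' @ 1: {1,3,6}
'a' @ 2: {7,8}
'c' @ 3: {9}  [accepting]
final: {9}; accept 9 in set

Answer: ACCEPT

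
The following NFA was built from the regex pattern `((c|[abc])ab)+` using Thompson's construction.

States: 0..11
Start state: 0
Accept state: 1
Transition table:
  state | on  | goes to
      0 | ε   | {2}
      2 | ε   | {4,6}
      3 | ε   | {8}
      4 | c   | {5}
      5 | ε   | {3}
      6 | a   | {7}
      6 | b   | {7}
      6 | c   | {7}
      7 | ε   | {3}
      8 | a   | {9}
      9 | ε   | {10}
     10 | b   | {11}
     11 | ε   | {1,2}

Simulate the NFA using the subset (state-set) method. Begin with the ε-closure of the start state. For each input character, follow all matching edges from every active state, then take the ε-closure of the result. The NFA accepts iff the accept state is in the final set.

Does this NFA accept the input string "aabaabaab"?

Answer: ACCEPT

Derivation:
S₀ = ε-closure({0}) = {0,2,4,6}
'a' @ 1: {3,7,8}
'a' @ 2: {9,10}
'b' @ 3: {1,2,4,6,11}  (accept∈set)
'a' @ 4: {3,7,8}
'a' @ 5: {9,10}
'b' @ 6: {1,2,4,6,11}  (accept∈set)
'a' @ 7: {3,7,8}
'a' @ 8: {9,10}
'b' @ 9: {1,2,4,6,11}  (accept∈set)
final: {1,2,4,6,11}; accept 1 in set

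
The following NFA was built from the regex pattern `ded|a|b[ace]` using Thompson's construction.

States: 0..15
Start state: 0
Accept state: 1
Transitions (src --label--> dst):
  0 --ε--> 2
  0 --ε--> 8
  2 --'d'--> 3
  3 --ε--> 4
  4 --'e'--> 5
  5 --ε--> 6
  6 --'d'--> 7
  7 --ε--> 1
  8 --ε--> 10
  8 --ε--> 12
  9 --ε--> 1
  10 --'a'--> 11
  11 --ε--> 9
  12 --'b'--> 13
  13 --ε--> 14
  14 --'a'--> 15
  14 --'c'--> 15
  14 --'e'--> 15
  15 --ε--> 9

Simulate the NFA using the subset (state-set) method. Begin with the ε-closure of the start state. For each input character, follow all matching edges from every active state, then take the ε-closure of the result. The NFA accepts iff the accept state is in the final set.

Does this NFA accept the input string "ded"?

Answer: ACCEPT

Steps:
start: ε-closure({0}) = {0,2,8,10,12}
'd' @ 1: {3,4}
'e' @ 2: {5,6}
'd' @ 3: {1,7}  (accept∈set)
after full input: {1,7}  (accept=1 in)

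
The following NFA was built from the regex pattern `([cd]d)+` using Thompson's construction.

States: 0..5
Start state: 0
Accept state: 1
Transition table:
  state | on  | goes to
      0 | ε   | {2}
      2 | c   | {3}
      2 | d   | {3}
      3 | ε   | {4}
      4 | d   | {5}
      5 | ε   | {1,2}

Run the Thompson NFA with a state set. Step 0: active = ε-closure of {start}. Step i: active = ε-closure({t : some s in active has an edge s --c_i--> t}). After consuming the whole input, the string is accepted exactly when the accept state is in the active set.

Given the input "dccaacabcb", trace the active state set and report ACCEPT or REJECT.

initial (ε-close {0}): {0,2}
'd' @ 1: {3,4}
'c' @ 2: {}  — state set empty
rest 'caacabcb' ignored (set empty)
after full input: {}  (accept=1 not in)

Answer: REJECT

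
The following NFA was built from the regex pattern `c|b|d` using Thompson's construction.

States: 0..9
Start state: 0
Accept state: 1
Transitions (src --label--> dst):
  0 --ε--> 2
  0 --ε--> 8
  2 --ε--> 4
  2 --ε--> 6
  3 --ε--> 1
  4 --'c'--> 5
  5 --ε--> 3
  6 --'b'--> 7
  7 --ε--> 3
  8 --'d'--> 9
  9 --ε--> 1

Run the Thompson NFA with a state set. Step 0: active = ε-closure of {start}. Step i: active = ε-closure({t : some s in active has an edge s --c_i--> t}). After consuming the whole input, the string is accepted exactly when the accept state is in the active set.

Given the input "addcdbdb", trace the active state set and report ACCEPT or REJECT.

Answer: REJECT

Derivation:
S₀ = ε-closure({0}) = {0,2,4,6,8}
'a' @ 1: {}  — no active states
rest 'ddcdbdb' ignored (set empty)
after full input: {}  (accept=1 not in)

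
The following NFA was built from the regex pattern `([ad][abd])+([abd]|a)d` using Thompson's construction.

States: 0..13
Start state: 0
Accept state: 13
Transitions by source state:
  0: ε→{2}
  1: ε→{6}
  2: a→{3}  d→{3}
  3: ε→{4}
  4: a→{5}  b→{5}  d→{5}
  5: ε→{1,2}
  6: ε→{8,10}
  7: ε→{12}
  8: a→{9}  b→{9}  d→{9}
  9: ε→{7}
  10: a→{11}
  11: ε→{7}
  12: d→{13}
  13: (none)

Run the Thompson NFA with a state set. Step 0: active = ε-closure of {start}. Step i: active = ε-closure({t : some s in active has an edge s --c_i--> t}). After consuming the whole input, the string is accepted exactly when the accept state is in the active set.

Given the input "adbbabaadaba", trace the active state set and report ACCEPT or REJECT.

initial (ε-close {0}): {0,2}
'a' @ 1: {3,4}
'd' @ 2: {1,2,5,6,8,10}
'b' @ 3: {7,9,12}
'b' @ 4: {}  — no active states
rest 'abaadaba' ignored (set empty)
final: {}; accept 13 not in set

Answer: REJECT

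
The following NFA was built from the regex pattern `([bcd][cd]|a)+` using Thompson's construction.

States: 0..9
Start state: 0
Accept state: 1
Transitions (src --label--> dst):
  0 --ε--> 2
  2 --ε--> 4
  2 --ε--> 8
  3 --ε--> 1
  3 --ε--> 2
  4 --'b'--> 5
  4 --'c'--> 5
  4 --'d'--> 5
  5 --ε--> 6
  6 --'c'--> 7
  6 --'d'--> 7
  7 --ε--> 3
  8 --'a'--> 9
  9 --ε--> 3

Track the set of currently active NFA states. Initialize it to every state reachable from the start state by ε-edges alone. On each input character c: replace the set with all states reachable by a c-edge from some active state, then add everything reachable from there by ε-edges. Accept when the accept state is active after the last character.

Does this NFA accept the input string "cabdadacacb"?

start: ε-closure({0}) = {0,2,4,8}
'c' @ 1: {5,6}
'a' @ 2: {}  — state set empty
rest 'bdadacacb' ignored (set empty)
after full input: {}  (accept=1 not in)

Answer: REJECT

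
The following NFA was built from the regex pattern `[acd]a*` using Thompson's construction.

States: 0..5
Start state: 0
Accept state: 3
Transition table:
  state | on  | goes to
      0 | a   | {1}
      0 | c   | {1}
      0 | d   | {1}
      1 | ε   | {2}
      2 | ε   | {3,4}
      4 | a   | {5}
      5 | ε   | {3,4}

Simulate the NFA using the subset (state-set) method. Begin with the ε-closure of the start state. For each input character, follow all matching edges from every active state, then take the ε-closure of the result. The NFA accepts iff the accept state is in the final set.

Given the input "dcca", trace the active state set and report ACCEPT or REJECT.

start: ε-closure({0}) = {0}
'd' @ 1: {1,2,3,4}  [accepting]
'c' @ 2: {}  — dead — no transitions
rest 'ca' ignored (set empty)
final: {}; accept 3 not in set

Answer: REJECT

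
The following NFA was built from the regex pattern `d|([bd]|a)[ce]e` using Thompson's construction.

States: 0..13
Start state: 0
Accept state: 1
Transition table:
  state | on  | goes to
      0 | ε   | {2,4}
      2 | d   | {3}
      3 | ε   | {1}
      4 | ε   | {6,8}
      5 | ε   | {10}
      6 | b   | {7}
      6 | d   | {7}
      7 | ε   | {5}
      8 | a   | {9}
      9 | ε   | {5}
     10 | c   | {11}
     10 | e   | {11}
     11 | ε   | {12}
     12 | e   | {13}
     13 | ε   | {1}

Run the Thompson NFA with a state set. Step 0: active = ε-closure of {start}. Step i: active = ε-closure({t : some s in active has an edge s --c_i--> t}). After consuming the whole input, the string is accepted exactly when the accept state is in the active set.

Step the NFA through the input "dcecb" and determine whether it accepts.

S₀ = ε-closure({0}) = {0,2,4,6,8}
'd' @ 1: {1,3,5,7,10}  ✓accept
'c' @ 2: {11,12}
'e' @ 3: {1,13}  ✓accept
'c' @ 4: {}  — dead — no transitions
rest 'b' ignored (set empty)
end set {} — state 1 not in

Answer: REJECT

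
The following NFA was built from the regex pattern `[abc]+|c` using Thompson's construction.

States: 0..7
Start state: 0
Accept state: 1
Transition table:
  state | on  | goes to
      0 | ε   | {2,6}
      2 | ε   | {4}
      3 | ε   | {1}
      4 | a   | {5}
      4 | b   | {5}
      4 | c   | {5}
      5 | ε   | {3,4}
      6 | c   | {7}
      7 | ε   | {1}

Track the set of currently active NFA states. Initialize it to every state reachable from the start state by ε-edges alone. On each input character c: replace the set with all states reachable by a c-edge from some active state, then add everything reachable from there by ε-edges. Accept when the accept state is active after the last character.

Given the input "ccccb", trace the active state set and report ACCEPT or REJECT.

Answer: ACCEPT

Steps:
S₀ = ε-closure({0}) = {0,2,4,6}
'c' @ 1: {1,3,4,5,7}  (accept∈set)
'c' @ 2: {1,3,4,5}  (accept∈set)
'c' @ 3: {1,3,4,5}  (accept∈set)
'c' @ 4: {1,3,4,5}  (accept∈set)
'b' @ 5: {1,3,4,5}  (accept∈set)
end set {1,3,4,5} — state 1 in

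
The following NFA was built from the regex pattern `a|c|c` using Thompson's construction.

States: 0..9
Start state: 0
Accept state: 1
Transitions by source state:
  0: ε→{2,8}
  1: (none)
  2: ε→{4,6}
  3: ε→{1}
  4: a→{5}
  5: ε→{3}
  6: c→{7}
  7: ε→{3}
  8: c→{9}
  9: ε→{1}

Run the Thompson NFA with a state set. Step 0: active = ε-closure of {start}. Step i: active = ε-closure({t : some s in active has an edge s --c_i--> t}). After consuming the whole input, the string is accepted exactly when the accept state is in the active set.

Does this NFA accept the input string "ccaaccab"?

start: ε-closure({0}) = {0,2,4,6,8}
'c' @ 1: {1,3,7,9}  [accepting]
'c' @ 2: {}  — no active states
rest 'aaccab' ignored (set empty)
after full input: {}  (accept=1 not in)

Answer: REJECT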